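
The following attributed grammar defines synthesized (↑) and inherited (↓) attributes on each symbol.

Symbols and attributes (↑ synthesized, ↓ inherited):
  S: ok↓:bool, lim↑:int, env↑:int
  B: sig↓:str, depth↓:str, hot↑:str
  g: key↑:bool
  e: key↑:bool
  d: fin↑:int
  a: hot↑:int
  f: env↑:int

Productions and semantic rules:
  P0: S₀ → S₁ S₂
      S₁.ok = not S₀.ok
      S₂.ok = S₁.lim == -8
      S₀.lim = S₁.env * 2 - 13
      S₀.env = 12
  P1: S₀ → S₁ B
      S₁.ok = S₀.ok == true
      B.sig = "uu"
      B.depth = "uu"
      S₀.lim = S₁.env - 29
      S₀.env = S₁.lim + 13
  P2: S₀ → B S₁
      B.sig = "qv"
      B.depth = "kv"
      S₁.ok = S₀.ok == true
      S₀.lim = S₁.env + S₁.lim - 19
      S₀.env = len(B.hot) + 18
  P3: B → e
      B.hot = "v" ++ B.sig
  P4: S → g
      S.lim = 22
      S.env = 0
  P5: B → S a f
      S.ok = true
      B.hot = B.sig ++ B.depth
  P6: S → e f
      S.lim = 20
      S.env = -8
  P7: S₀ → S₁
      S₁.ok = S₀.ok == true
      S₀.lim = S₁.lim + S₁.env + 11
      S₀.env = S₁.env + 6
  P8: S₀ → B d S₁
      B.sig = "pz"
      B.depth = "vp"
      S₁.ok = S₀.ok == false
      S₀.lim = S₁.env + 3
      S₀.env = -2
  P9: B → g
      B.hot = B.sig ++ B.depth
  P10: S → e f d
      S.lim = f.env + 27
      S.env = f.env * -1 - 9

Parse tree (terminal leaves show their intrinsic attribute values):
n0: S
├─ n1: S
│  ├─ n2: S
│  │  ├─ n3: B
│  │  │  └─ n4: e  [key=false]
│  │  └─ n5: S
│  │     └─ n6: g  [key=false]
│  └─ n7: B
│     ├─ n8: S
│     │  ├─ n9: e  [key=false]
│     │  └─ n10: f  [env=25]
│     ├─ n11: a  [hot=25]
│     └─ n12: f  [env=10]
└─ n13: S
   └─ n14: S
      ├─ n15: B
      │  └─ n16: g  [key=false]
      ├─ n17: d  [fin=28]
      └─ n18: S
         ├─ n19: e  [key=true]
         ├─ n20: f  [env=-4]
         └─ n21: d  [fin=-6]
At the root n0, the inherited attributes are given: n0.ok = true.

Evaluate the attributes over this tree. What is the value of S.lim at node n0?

19

1. n0.ok = true  [given at root]
2. n1.ok = false  [not S₀.ok]
3. n2.ok = false  [S₀.ok == true]
4. n3.sig = "qv"  ["qv"]
5. n3.depth = "kv"  ["kv"]
6. n4.key = false  [terminal]
7. n3.hot = "vqv"  ["v" ++ B.sig]
8. n5.ok = false  [S₀.ok == true]
9. n6.key = false  [terminal]
10. n5.lim = 22  [22]
11. n5.env = 0  [0]
12. n2.lim = 3  [S₁.env + S₁.lim - 19]
13. n2.env = 21  [len(B.hot) + 18]
14. n7.sig = "uu"  ["uu"]
15. n7.depth = "uu"  ["uu"]
16. n8.ok = true  [true]
17. n9.key = false  [terminal]
18. n10.env = 25  [terminal]
19. n8.lim = 20  [20]
20. n8.env = -8  [-8]
21. n11.hot = 25  [terminal]
22. n12.env = 10  [terminal]
23. n7.hot = "uuuu"  [B.sig ++ B.depth]
24. n1.lim = -8  [S₁.env - 29]
25. n1.env = 16  [S₁.lim + 13]
26. n13.ok = true  [S₁.lim == -8]
27. n14.ok = true  [S₀.ok == true]
28. n15.sig = "pz"  ["pz"]
29. n15.depth = "vp"  ["vp"]
30. n16.key = false  [terminal]
31. n15.hot = "pzvp"  [B.sig ++ B.depth]
32. n17.fin = 28  [terminal]
33. n18.ok = false  [S₀.ok == false]
34. n19.key = true  [terminal]
35. n20.env = -4  [terminal]
36. n21.fin = -6  [terminal]
37. n18.lim = 23  [f.env + 27]
38. n18.env = -5  [f.env * -1 - 9]
39. n14.lim = -2  [S₁.env + 3]
40. n14.env = -2  [-2]
41. n13.lim = 7  [S₁.lim + S₁.env + 11]
42. n13.env = 4  [S₁.env + 6]
43. n0.lim = 19  [S₁.env * 2 - 13]
44. n0.env = 12  [12]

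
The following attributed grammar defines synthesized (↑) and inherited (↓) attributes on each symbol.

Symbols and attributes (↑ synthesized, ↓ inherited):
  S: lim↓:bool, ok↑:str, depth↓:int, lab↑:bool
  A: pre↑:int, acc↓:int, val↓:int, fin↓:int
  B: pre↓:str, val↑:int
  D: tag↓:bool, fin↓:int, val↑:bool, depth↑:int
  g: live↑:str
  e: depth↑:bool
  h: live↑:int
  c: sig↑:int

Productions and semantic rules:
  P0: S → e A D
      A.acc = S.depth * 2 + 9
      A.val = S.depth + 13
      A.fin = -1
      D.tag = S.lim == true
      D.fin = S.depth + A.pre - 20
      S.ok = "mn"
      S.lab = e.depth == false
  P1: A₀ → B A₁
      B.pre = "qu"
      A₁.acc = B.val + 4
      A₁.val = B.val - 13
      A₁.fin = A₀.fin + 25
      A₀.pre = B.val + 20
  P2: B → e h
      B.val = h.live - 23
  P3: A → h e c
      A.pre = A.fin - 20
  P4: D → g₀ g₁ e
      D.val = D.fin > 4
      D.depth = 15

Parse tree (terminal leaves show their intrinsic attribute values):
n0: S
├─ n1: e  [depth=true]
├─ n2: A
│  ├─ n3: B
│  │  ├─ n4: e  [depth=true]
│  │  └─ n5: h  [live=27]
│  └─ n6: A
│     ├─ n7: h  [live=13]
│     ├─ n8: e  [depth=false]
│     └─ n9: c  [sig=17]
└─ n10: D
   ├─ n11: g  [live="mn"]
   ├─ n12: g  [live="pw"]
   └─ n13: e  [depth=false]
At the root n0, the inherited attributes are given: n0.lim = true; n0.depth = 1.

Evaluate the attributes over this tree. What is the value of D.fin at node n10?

1. n0.lim = true  [given at root]
2. n0.depth = 1  [given at root]
3. n1.depth = true  [terminal]
4. n2.acc = 11  [S.depth * 2 + 9]
5. n2.val = 14  [S.depth + 13]
6. n2.fin = -1  [-1]
7. n3.pre = "qu"  ["qu"]
8. n4.depth = true  [terminal]
9. n5.live = 27  [terminal]
10. n3.val = 4  [h.live - 23]
11. n6.acc = 8  [B.val + 4]
12. n6.val = -9  [B.val - 13]
13. n6.fin = 24  [A₀.fin + 25]
14. n7.live = 13  [terminal]
15. n8.depth = false  [terminal]
16. n9.sig = 17  [terminal]
17. n6.pre = 4  [A.fin - 20]
18. n2.pre = 24  [B.val + 20]
19. n10.tag = true  [S.lim == true]
20. n10.fin = 5  [S.depth + A.pre - 20]
21. n11.live = "mn"  [terminal]
22. n12.live = "pw"  [terminal]
23. n13.depth = false  [terminal]
24. n10.val = true  [D.fin > 4]
25. n10.depth = 15  [15]
26. n0.ok = "mn"  ["mn"]
27. n0.lab = false  [e.depth == false]

5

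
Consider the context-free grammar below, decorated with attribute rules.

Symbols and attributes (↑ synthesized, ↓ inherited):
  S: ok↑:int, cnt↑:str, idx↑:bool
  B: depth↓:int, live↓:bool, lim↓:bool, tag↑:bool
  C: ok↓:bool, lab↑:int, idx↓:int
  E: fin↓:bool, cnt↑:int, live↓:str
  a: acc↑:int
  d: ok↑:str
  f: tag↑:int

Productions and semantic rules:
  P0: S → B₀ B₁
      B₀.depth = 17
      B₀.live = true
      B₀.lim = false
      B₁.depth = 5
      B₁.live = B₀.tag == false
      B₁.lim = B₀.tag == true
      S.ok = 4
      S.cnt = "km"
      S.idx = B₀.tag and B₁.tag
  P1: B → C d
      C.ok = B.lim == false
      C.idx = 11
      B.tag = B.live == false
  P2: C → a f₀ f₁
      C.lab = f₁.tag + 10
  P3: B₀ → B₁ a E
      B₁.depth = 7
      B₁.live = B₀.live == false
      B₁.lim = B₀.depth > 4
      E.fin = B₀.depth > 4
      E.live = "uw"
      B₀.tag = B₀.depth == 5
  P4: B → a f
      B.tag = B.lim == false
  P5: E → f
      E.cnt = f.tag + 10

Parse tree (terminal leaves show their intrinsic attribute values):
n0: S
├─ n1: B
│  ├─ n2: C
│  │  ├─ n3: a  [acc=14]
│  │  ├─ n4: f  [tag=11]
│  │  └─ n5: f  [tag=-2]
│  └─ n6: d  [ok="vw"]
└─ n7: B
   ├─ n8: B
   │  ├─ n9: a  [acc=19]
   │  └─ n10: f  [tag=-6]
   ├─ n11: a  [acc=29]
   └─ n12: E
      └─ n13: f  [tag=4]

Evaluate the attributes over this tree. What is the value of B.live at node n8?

1. n1.depth = 17  [17]
2. n1.live = true  [true]
3. n1.lim = false  [false]
4. n2.ok = true  [B.lim == false]
5. n2.idx = 11  [11]
6. n3.acc = 14  [terminal]
7. n4.tag = 11  [terminal]
8. n5.tag = -2  [terminal]
9. n2.lab = 8  [f₁.tag + 10]
10. n6.ok = "vw"  [terminal]
11. n1.tag = false  [B.live == false]
12. n7.depth = 5  [5]
13. n7.live = true  [B₀.tag == false]
14. n7.lim = false  [B₀.tag == true]
15. n8.depth = 7  [7]
16. n8.live = false  [B₀.live == false]
17. n8.lim = true  [B₀.depth > 4]
18. n9.acc = 19  [terminal]
19. n10.tag = -6  [terminal]
20. n8.tag = false  [B.lim == false]
21. n11.acc = 29  [terminal]
22. n12.fin = true  [B₀.depth > 4]
23. n12.live = "uw"  ["uw"]
24. n13.tag = 4  [terminal]
25. n12.cnt = 14  [f.tag + 10]
26. n7.tag = true  [B₀.depth == 5]
27. n0.ok = 4  [4]
28. n0.cnt = "km"  ["km"]
29. n0.idx = false  [B₀.tag and B₁.tag]

false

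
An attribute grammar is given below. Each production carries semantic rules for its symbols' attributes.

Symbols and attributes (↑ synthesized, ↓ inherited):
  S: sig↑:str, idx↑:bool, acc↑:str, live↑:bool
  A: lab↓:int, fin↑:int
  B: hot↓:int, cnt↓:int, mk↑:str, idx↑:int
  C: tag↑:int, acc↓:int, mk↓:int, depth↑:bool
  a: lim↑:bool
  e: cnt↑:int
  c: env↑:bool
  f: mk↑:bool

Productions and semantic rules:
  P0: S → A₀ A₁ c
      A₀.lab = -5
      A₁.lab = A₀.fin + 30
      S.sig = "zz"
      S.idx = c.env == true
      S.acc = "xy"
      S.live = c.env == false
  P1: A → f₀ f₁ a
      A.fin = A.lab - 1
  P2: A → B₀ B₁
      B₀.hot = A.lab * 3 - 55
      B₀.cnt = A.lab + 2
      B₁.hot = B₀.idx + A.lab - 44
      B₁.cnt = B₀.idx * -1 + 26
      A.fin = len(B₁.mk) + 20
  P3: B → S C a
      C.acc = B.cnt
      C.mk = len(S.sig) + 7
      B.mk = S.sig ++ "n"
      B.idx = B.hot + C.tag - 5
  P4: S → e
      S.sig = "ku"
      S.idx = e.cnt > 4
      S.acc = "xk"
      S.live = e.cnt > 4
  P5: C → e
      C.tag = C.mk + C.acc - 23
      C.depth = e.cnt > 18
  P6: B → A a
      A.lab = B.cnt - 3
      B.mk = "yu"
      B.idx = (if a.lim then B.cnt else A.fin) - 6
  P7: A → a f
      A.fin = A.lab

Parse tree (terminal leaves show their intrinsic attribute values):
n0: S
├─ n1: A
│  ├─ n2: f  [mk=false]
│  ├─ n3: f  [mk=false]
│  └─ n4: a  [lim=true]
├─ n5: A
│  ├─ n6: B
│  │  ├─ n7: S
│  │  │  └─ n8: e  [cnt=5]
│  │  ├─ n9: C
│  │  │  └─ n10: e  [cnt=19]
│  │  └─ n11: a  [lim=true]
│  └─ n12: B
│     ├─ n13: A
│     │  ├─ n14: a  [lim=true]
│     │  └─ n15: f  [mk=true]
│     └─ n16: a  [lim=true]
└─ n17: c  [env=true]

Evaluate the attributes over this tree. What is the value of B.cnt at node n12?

1. n1.lab = -5  [-5]
2. n2.mk = false  [terminal]
3. n3.mk = false  [terminal]
4. n4.lim = true  [terminal]
5. n1.fin = -6  [A.lab - 1]
6. n5.lab = 24  [A₀.fin + 30]
7. n6.hot = 17  [A.lab * 3 - 55]
8. n6.cnt = 26  [A.lab + 2]
9. n8.cnt = 5  [terminal]
10. n7.sig = "ku"  ["ku"]
11. n7.idx = true  [e.cnt > 4]
12. n7.acc = "xk"  ["xk"]
13. n7.live = true  [e.cnt > 4]
14. n9.acc = 26  [B.cnt]
15. n9.mk = 9  [len(S.sig) + 7]
16. n10.cnt = 19  [terminal]
17. n9.tag = 12  [C.mk + C.acc - 23]
18. n9.depth = true  [e.cnt > 18]
19. n11.lim = true  [terminal]
20. n6.mk = "kun"  [S.sig ++ "n"]
21. n6.idx = 24  [B.hot + C.tag - 5]
22. n12.hot = 4  [B₀.idx + A.lab - 44]
23. n12.cnt = 2  [B₀.idx * -1 + 26]
24. n13.lab = -1  [B.cnt - 3]
25. n14.lim = true  [terminal]
26. n15.mk = true  [terminal]
27. n13.fin = -1  [A.lab]
28. n16.lim = true  [terminal]
29. n12.mk = "yu"  ["yu"]
30. n12.idx = -4  [(if a.lim then B.cnt else A.fin) - 6]
31. n5.fin = 22  [len(B₁.mk) + 20]
32. n17.env = true  [terminal]
33. n0.sig = "zz"  ["zz"]
34. n0.idx = true  [c.env == true]
35. n0.acc = "xy"  ["xy"]
36. n0.live = false  [c.env == false]

2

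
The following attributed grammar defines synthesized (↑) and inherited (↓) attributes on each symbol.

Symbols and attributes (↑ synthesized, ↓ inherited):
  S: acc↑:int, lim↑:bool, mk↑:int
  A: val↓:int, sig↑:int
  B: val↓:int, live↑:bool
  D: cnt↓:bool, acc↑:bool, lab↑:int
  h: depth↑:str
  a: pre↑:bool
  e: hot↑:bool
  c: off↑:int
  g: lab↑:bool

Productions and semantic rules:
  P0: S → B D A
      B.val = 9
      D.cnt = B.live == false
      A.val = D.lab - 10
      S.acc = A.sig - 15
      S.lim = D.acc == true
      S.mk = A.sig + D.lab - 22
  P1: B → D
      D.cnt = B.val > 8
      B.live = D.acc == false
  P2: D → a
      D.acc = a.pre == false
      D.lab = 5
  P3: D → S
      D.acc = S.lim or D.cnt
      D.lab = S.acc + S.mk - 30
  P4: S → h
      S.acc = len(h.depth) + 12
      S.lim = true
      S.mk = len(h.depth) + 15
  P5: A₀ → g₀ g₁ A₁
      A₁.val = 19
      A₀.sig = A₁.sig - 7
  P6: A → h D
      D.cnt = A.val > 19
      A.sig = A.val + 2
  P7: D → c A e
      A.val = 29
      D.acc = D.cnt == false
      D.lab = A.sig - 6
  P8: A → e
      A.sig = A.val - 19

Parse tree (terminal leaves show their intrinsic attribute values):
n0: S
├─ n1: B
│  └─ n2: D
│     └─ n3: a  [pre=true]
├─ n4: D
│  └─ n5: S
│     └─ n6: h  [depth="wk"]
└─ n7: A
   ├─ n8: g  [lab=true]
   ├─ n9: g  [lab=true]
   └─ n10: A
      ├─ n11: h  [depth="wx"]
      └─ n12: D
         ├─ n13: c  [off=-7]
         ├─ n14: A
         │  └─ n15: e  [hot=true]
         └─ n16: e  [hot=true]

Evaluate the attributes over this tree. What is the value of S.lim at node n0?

true

1. n1.val = 9  [9]
2. n2.cnt = true  [B.val > 8]
3. n3.pre = true  [terminal]
4. n2.acc = false  [a.pre == false]
5. n2.lab = 5  [5]
6. n1.live = true  [D.acc == false]
7. n4.cnt = false  [B.live == false]
8. n6.depth = "wk"  [terminal]
9. n5.acc = 14  [len(h.depth) + 12]
10. n5.lim = true  [true]
11. n5.mk = 17  [len(h.depth) + 15]
12. n4.acc = true  [S.lim or D.cnt]
13. n4.lab = 1  [S.acc + S.mk - 30]
14. n7.val = -9  [D.lab - 10]
15. n8.lab = true  [terminal]
16. n9.lab = true  [terminal]
17. n10.val = 19  [19]
18. n11.depth = "wx"  [terminal]
19. n12.cnt = false  [A.val > 19]
20. n13.off = -7  [terminal]
21. n14.val = 29  [29]
22. n15.hot = true  [terminal]
23. n14.sig = 10  [A.val - 19]
24. n16.hot = true  [terminal]
25. n12.acc = true  [D.cnt == false]
26. n12.lab = 4  [A.sig - 6]
27. n10.sig = 21  [A.val + 2]
28. n7.sig = 14  [A₁.sig - 7]
29. n0.acc = -1  [A.sig - 15]
30. n0.lim = true  [D.acc == true]
31. n0.mk = -7  [A.sig + D.lab - 22]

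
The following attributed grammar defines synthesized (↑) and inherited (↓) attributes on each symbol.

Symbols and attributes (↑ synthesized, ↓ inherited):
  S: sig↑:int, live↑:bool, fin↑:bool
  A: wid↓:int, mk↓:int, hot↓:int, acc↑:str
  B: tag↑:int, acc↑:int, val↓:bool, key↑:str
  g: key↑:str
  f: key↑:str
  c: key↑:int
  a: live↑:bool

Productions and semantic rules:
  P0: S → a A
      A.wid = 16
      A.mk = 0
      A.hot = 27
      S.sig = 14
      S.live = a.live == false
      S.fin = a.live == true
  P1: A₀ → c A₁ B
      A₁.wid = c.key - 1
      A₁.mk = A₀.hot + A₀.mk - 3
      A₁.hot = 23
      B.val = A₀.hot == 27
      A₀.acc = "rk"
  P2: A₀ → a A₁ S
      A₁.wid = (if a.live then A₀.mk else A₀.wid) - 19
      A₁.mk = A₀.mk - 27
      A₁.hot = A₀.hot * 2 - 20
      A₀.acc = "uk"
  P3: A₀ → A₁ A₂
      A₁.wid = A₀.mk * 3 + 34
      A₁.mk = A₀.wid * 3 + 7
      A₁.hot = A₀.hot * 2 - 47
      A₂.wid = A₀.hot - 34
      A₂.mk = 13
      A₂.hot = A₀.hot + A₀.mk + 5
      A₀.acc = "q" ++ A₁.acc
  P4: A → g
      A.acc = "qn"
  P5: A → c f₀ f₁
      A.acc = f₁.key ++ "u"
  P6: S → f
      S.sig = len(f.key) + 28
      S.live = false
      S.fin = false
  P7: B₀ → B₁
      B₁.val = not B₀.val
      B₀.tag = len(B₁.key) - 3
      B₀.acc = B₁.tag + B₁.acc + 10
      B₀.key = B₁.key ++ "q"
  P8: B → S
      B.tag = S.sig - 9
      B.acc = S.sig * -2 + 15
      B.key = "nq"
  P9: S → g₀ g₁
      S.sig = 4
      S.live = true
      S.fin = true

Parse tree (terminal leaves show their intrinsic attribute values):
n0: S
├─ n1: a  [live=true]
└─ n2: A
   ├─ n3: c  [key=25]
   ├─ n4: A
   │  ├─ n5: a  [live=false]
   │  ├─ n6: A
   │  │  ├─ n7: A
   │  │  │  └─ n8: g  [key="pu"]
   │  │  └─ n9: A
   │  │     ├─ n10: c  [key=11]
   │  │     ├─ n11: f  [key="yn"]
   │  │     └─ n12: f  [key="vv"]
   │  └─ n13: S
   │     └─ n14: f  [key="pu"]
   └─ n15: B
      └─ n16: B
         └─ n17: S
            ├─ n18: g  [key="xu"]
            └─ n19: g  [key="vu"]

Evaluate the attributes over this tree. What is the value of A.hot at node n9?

1. n1.live = true  [terminal]
2. n2.wid = 16  [16]
3. n2.mk = 0  [0]
4. n2.hot = 27  [27]
5. n3.key = 25  [terminal]
6. n4.wid = 24  [c.key - 1]
7. n4.mk = 24  [A₀.hot + A₀.mk - 3]
8. n4.hot = 23  [23]
9. n5.live = false  [terminal]
10. n6.wid = 5  [(if a.live then A₀.mk else A₀.wid) - 19]
11. n6.mk = -3  [A₀.mk - 27]
12. n6.hot = 26  [A₀.hot * 2 - 20]
13. n7.wid = 25  [A₀.mk * 3 + 34]
14. n7.mk = 22  [A₀.wid * 3 + 7]
15. n7.hot = 5  [A₀.hot * 2 - 47]
16. n8.key = "pu"  [terminal]
17. n7.acc = "qn"  ["qn"]
18. n9.wid = -8  [A₀.hot - 34]
19. n9.mk = 13  [13]
20. n9.hot = 28  [A₀.hot + A₀.mk + 5]
21. n10.key = 11  [terminal]
22. n11.key = "yn"  [terminal]
23. n12.key = "vv"  [terminal]
24. n9.acc = "vvu"  [f₁.key ++ "u"]
25. n6.acc = "qqn"  ["q" ++ A₁.acc]
26. n14.key = "pu"  [terminal]
27. n13.sig = 30  [len(f.key) + 28]
28. n13.live = false  [false]
29. n13.fin = false  [false]
30. n4.acc = "uk"  ["uk"]
31. n15.val = true  [A₀.hot == 27]
32. n16.val = false  [not B₀.val]
33. n18.key = "xu"  [terminal]
34. n19.key = "vu"  [terminal]
35. n17.sig = 4  [4]
36. n17.live = true  [true]
37. n17.fin = true  [true]
38. n16.tag = -5  [S.sig - 9]
39. n16.acc = 7  [S.sig * -2 + 15]
40. n16.key = "nq"  ["nq"]
41. n15.tag = -1  [len(B₁.key) - 3]
42. n15.acc = 12  [B₁.tag + B₁.acc + 10]
43. n15.key = "nqq"  [B₁.key ++ "q"]
44. n2.acc = "rk"  ["rk"]
45. n0.sig = 14  [14]
46. n0.live = false  [a.live == false]
47. n0.fin = true  [a.live == true]

28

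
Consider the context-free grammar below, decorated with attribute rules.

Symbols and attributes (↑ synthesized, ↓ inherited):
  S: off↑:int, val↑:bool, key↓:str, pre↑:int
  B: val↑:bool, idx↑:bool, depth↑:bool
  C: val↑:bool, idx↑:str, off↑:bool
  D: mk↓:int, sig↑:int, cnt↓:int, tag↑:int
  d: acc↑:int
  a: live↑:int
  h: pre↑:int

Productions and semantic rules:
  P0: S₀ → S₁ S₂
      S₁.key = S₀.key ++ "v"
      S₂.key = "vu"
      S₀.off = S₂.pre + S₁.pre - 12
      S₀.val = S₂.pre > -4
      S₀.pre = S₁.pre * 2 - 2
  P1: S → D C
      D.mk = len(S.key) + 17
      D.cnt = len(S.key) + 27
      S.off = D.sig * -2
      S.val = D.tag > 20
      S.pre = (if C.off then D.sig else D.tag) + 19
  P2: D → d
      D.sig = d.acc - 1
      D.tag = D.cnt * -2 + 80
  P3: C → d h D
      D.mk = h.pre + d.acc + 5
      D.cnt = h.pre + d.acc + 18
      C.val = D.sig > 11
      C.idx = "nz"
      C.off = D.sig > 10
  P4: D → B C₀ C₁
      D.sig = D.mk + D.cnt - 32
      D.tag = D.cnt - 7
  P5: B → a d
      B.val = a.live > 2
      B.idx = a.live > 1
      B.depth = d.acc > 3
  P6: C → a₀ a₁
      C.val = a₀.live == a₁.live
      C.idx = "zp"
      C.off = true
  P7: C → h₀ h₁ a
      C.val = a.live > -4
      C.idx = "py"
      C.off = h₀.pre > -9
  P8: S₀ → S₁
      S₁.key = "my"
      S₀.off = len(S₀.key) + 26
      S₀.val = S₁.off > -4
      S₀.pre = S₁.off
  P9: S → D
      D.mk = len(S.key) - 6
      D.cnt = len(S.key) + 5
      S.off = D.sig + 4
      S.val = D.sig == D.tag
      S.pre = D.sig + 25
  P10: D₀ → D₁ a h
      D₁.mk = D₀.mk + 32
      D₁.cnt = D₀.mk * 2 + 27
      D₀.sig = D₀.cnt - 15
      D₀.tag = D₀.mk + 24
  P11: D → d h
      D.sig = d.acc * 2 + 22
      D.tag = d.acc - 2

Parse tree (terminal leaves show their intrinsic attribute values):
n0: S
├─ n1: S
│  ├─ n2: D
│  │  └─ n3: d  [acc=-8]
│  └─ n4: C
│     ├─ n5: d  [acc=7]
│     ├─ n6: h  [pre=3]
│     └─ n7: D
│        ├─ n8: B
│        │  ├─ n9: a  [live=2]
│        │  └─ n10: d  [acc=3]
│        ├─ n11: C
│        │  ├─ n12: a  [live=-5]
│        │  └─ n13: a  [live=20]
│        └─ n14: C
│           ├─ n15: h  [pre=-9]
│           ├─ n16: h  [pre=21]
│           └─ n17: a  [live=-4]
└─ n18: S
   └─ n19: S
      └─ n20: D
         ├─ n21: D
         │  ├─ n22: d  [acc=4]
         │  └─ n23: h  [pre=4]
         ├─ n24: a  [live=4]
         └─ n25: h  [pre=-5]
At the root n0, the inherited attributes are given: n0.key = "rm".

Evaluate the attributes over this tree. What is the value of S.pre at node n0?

18

1. n0.key = "rm"  [given at root]
2. n1.key = "rmv"  [S₀.key ++ "v"]
3. n2.mk = 20  [len(S.key) + 17]
4. n2.cnt = 30  [len(S.key) + 27]
5. n3.acc = -8  [terminal]
6. n2.sig = -9  [d.acc - 1]
7. n2.tag = 20  [D.cnt * -2 + 80]
8. n5.acc = 7  [terminal]
9. n6.pre = 3  [terminal]
10. n7.mk = 15  [h.pre + d.acc + 5]
11. n7.cnt = 28  [h.pre + d.acc + 18]
12. n9.live = 2  [terminal]
13. n10.acc = 3  [terminal]
14. n8.val = false  [a.live > 2]
15. n8.idx = true  [a.live > 1]
16. n8.depth = false  [d.acc > 3]
17. n12.live = -5  [terminal]
18. n13.live = 20  [terminal]
19. n11.val = false  [a₀.live == a₁.live]
20. n11.idx = "zp"  ["zp"]
21. n11.off = true  [true]
22. n15.pre = -9  [terminal]
23. n16.pre = 21  [terminal]
24. n17.live = -4  [terminal]
25. n14.val = false  [a.live > -4]
26. n14.idx = "py"  ["py"]
27. n14.off = false  [h₀.pre > -9]
28. n7.sig = 11  [D.mk + D.cnt - 32]
29. n7.tag = 21  [D.cnt - 7]
30. n4.val = false  [D.sig > 11]
31. n4.idx = "nz"  ["nz"]
32. n4.off = true  [D.sig > 10]
33. n1.off = 18  [D.sig * -2]
34. n1.val = false  [D.tag > 20]
35. n1.pre = 10  [(if C.off then D.sig else D.tag) + 19]
36. n18.key = "vu"  ["vu"]
37. n19.key = "my"  ["my"]
38. n20.mk = -4  [len(S.key) - 6]
39. n20.cnt = 7  [len(S.key) + 5]
40. n21.mk = 28  [D₀.mk + 32]
41. n21.cnt = 19  [D₀.mk * 2 + 27]
42. n22.acc = 4  [terminal]
43. n23.pre = 4  [terminal]
44. n21.sig = 30  [d.acc * 2 + 22]
45. n21.tag = 2  [d.acc - 2]
46. n24.live = 4  [terminal]
47. n25.pre = -5  [terminal]
48. n20.sig = -8  [D₀.cnt - 15]
49. n20.tag = 20  [D₀.mk + 24]
50. n19.off = -4  [D.sig + 4]
51. n19.val = false  [D.sig == D.tag]
52. n19.pre = 17  [D.sig + 25]
53. n18.off = 28  [len(S₀.key) + 26]
54. n18.val = false  [S₁.off > -4]
55. n18.pre = -4  [S₁.off]
56. n0.off = -6  [S₂.pre + S₁.pre - 12]
57. n0.val = false  [S₂.pre > -4]
58. n0.pre = 18  [S₁.pre * 2 - 2]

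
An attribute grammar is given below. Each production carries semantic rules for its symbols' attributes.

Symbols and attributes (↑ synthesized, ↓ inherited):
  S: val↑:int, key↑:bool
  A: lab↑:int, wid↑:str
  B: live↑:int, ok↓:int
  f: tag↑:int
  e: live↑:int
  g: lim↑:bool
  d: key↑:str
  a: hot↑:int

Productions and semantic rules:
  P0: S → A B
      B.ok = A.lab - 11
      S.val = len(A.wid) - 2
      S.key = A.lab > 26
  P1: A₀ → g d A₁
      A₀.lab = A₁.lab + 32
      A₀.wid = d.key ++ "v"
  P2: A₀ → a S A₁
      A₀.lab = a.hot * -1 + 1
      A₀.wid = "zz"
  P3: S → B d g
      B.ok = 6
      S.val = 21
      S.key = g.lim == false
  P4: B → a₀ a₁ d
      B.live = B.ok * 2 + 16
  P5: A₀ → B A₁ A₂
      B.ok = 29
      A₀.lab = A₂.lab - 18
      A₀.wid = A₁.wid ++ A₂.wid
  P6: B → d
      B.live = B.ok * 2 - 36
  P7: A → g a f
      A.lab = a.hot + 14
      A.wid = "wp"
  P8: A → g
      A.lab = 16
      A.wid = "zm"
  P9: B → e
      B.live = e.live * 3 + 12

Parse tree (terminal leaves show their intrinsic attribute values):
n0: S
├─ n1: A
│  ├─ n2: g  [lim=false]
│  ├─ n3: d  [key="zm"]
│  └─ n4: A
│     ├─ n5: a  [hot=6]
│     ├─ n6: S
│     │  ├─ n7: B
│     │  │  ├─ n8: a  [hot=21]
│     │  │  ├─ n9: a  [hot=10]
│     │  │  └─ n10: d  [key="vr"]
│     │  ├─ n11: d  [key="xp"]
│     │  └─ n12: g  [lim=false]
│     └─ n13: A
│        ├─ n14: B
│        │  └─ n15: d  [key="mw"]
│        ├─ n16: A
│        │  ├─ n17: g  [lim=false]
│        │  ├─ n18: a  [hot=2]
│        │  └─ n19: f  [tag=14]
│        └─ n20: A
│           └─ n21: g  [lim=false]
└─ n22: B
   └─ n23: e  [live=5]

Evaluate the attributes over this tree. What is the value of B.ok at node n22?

1. n2.lim = false  [terminal]
2. n3.key = "zm"  [terminal]
3. n5.hot = 6  [terminal]
4. n7.ok = 6  [6]
5. n8.hot = 21  [terminal]
6. n9.hot = 10  [terminal]
7. n10.key = "vr"  [terminal]
8. n7.live = 28  [B.ok * 2 + 16]
9. n11.key = "xp"  [terminal]
10. n12.lim = false  [terminal]
11. n6.val = 21  [21]
12. n6.key = true  [g.lim == false]
13. n14.ok = 29  [29]
14. n15.key = "mw"  [terminal]
15. n14.live = 22  [B.ok * 2 - 36]
16. n17.lim = false  [terminal]
17. n18.hot = 2  [terminal]
18. n19.tag = 14  [terminal]
19. n16.lab = 16  [a.hot + 14]
20. n16.wid = "wp"  ["wp"]
21. n21.lim = false  [terminal]
22. n20.lab = 16  [16]
23. n20.wid = "zm"  ["zm"]
24. n13.lab = -2  [A₂.lab - 18]
25. n13.wid = "wpzm"  [A₁.wid ++ A₂.wid]
26. n4.lab = -5  [a.hot * -1 + 1]
27. n4.wid = "zz"  ["zz"]
28. n1.lab = 27  [A₁.lab + 32]
29. n1.wid = "zmv"  [d.key ++ "v"]
30. n22.ok = 16  [A.lab - 11]
31. n23.live = 5  [terminal]
32. n22.live = 27  [e.live * 3 + 12]
33. n0.val = 1  [len(A.wid) - 2]
34. n0.key = true  [A.lab > 26]

16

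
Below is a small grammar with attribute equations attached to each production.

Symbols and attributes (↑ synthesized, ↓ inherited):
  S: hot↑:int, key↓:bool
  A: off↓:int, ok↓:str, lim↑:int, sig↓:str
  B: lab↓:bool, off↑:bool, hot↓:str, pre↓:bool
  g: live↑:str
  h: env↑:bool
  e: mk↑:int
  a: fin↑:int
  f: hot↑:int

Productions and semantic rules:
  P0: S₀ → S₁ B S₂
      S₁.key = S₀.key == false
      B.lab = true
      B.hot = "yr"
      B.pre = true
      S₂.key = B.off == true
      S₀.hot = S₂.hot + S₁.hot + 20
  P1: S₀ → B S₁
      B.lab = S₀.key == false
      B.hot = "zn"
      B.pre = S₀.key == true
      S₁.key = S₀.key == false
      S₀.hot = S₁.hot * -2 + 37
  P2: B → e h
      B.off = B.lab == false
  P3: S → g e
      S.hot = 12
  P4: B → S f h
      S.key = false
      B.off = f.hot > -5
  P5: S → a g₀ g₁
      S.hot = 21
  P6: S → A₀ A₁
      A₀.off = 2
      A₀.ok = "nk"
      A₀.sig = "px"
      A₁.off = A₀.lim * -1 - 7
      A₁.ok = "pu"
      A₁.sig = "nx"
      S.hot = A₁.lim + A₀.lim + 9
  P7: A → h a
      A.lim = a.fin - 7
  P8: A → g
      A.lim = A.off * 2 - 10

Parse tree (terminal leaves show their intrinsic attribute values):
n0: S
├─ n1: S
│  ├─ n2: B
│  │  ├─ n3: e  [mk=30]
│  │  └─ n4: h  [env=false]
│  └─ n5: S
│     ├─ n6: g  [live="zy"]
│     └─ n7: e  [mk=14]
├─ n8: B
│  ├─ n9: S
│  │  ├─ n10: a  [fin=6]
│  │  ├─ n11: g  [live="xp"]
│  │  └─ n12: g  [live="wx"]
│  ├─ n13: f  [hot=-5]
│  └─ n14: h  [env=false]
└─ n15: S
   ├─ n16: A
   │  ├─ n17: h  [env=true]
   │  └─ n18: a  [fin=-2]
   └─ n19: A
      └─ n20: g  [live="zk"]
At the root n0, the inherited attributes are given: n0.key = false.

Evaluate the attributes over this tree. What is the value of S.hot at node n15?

1. n0.key = false  [given at root]
2. n1.key = true  [S₀.key == false]
3. n2.lab = false  [S₀.key == false]
4. n2.hot = "zn"  ["zn"]
5. n2.pre = true  [S₀.key == true]
6. n3.mk = 30  [terminal]
7. n4.env = false  [terminal]
8. n2.off = true  [B.lab == false]
9. n5.key = false  [S₀.key == false]
10. n6.live = "zy"  [terminal]
11. n7.mk = 14  [terminal]
12. n5.hot = 12  [12]
13. n1.hot = 13  [S₁.hot * -2 + 37]
14. n8.lab = true  [true]
15. n8.hot = "yr"  ["yr"]
16. n8.pre = true  [true]
17. n9.key = false  [false]
18. n10.fin = 6  [terminal]
19. n11.live = "xp"  [terminal]
20. n12.live = "wx"  [terminal]
21. n9.hot = 21  [21]
22. n13.hot = -5  [terminal]
23. n14.env = false  [terminal]
24. n8.off = false  [f.hot > -5]
25. n15.key = false  [B.off == true]
26. n16.off = 2  [2]
27. n16.ok = "nk"  ["nk"]
28. n16.sig = "px"  ["px"]
29. n17.env = true  [terminal]
30. n18.fin = -2  [terminal]
31. n16.lim = -9  [a.fin - 7]
32. n19.off = 2  [A₀.lim * -1 - 7]
33. n19.ok = "pu"  ["pu"]
34. n19.sig = "nx"  ["nx"]
35. n20.live = "zk"  [terminal]
36. n19.lim = -6  [A.off * 2 - 10]
37. n15.hot = -6  [A₁.lim + A₀.lim + 9]
38. n0.hot = 27  [S₂.hot + S₁.hot + 20]

-6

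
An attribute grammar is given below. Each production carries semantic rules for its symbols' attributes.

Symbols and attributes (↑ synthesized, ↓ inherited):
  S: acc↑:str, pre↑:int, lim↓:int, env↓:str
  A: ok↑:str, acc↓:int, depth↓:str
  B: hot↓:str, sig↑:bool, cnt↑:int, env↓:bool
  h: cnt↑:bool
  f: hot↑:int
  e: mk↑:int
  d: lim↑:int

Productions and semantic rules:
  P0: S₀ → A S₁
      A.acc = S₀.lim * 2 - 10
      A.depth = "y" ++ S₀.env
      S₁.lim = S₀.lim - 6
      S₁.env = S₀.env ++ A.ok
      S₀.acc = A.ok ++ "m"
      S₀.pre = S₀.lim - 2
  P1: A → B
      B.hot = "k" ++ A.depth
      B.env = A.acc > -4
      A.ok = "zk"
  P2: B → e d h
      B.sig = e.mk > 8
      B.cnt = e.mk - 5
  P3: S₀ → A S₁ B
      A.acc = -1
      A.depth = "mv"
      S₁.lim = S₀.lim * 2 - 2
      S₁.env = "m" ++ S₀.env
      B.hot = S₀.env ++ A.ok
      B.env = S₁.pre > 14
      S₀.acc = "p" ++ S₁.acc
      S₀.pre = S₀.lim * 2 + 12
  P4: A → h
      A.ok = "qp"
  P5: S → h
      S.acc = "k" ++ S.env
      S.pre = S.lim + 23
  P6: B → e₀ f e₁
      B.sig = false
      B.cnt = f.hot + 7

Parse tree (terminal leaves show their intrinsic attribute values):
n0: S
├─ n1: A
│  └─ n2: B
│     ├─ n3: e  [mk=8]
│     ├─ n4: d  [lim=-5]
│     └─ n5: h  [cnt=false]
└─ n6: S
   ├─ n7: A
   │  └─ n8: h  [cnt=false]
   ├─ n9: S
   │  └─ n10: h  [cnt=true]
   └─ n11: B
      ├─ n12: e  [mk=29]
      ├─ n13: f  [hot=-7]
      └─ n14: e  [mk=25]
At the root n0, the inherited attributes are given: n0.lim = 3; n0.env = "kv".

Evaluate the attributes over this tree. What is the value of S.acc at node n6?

"pkmkvzk"

1. n0.lim = 3  [given at root]
2. n0.env = "kv"  [given at root]
3. n1.acc = -4  [S₀.lim * 2 - 10]
4. n1.depth = "ykv"  ["y" ++ S₀.env]
5. n2.hot = "kykv"  ["k" ++ A.depth]
6. n2.env = false  [A.acc > -4]
7. n3.mk = 8  [terminal]
8. n4.lim = -5  [terminal]
9. n5.cnt = false  [terminal]
10. n2.sig = false  [e.mk > 8]
11. n2.cnt = 3  [e.mk - 5]
12. n1.ok = "zk"  ["zk"]
13. n6.lim = -3  [S₀.lim - 6]
14. n6.env = "kvzk"  [S₀.env ++ A.ok]
15. n7.acc = -1  [-1]
16. n7.depth = "mv"  ["mv"]
17. n8.cnt = false  [terminal]
18. n7.ok = "qp"  ["qp"]
19. n9.lim = -8  [S₀.lim * 2 - 2]
20. n9.env = "mkvzk"  ["m" ++ S₀.env]
21. n10.cnt = true  [terminal]
22. n9.acc = "kmkvzk"  ["k" ++ S.env]
23. n9.pre = 15  [S.lim + 23]
24. n11.hot = "kvzkqp"  [S₀.env ++ A.ok]
25. n11.env = true  [S₁.pre > 14]
26. n12.mk = 29  [terminal]
27. n13.hot = -7  [terminal]
28. n14.mk = 25  [terminal]
29. n11.sig = false  [false]
30. n11.cnt = 0  [f.hot + 7]
31. n6.acc = "pkmkvzk"  ["p" ++ S₁.acc]
32. n6.pre = 6  [S₀.lim * 2 + 12]
33. n0.acc = "zkm"  [A.ok ++ "m"]
34. n0.pre = 1  [S₀.lim - 2]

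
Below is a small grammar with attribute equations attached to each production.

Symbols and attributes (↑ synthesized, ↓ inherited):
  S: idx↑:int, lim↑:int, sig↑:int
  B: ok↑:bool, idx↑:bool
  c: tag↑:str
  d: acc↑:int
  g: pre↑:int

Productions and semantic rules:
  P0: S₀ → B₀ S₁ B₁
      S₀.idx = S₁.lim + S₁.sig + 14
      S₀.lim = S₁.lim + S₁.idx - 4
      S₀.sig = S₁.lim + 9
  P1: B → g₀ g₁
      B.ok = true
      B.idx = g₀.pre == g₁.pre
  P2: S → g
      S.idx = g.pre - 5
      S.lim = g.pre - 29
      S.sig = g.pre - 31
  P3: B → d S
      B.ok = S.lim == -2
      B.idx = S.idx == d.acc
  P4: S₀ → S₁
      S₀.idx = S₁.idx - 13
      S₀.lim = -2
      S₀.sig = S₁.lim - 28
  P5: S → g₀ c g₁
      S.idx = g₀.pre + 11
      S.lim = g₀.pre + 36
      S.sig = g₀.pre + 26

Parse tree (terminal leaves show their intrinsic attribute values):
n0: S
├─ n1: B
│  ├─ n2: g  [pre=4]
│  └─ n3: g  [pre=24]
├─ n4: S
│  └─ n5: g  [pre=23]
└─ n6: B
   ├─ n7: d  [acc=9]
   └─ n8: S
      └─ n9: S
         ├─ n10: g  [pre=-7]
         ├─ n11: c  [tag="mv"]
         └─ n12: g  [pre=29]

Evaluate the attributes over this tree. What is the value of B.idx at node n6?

false

1. n2.pre = 4  [terminal]
2. n3.pre = 24  [terminal]
3. n1.ok = true  [true]
4. n1.idx = false  [g₀.pre == g₁.pre]
5. n5.pre = 23  [terminal]
6. n4.idx = 18  [g.pre - 5]
7. n4.lim = -6  [g.pre - 29]
8. n4.sig = -8  [g.pre - 31]
9. n7.acc = 9  [terminal]
10. n10.pre = -7  [terminal]
11. n11.tag = "mv"  [terminal]
12. n12.pre = 29  [terminal]
13. n9.idx = 4  [g₀.pre + 11]
14. n9.lim = 29  [g₀.pre + 36]
15. n9.sig = 19  [g₀.pre + 26]
16. n8.idx = -9  [S₁.idx - 13]
17. n8.lim = -2  [-2]
18. n8.sig = 1  [S₁.lim - 28]
19. n6.ok = true  [S.lim == -2]
20. n6.idx = false  [S.idx == d.acc]
21. n0.idx = 0  [S₁.lim + S₁.sig + 14]
22. n0.lim = 8  [S₁.lim + S₁.idx - 4]
23. n0.sig = 3  [S₁.lim + 9]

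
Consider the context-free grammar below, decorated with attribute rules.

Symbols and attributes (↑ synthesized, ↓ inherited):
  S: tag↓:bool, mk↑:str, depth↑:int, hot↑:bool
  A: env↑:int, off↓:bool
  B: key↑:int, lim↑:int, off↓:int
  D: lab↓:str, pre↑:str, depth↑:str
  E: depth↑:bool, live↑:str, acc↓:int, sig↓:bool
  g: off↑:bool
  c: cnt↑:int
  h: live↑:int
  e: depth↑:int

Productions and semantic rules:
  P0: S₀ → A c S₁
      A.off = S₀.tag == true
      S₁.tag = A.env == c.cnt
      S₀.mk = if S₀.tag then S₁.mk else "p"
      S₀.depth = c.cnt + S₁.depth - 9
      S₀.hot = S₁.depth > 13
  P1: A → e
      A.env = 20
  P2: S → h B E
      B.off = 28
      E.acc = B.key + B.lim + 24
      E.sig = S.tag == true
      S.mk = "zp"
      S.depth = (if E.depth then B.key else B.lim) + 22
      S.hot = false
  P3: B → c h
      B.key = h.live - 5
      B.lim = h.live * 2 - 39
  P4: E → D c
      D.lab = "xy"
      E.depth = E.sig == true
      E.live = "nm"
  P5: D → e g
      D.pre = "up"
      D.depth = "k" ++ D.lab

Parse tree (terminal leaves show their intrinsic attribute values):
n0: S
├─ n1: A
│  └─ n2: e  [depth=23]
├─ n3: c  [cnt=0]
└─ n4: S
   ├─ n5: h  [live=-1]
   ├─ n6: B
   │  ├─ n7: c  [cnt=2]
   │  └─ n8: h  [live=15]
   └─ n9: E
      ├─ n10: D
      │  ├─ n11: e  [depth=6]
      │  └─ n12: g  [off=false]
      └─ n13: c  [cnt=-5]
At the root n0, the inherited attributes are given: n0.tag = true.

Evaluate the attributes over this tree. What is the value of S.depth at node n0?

1. n0.tag = true  [given at root]
2. n1.off = true  [S₀.tag == true]
3. n2.depth = 23  [terminal]
4. n1.env = 20  [20]
5. n3.cnt = 0  [terminal]
6. n4.tag = false  [A.env == c.cnt]
7. n5.live = -1  [terminal]
8. n6.off = 28  [28]
9. n7.cnt = 2  [terminal]
10. n8.live = 15  [terminal]
11. n6.key = 10  [h.live - 5]
12. n6.lim = -9  [h.live * 2 - 39]
13. n9.acc = 25  [B.key + B.lim + 24]
14. n9.sig = false  [S.tag == true]
15. n10.lab = "xy"  ["xy"]
16. n11.depth = 6  [terminal]
17. n12.off = false  [terminal]
18. n10.pre = "up"  ["up"]
19. n10.depth = "kxy"  ["k" ++ D.lab]
20. n13.cnt = -5  [terminal]
21. n9.depth = false  [E.sig == true]
22. n9.live = "nm"  ["nm"]
23. n4.mk = "zp"  ["zp"]
24. n4.depth = 13  [(if E.depth then B.key else B.lim) + 22]
25. n4.hot = false  [false]
26. n0.mk = "zp"  [if S₀.tag then S₁.mk else "p"]
27. n0.depth = 4  [c.cnt + S₁.depth - 9]
28. n0.hot = false  [S₁.depth > 13]

4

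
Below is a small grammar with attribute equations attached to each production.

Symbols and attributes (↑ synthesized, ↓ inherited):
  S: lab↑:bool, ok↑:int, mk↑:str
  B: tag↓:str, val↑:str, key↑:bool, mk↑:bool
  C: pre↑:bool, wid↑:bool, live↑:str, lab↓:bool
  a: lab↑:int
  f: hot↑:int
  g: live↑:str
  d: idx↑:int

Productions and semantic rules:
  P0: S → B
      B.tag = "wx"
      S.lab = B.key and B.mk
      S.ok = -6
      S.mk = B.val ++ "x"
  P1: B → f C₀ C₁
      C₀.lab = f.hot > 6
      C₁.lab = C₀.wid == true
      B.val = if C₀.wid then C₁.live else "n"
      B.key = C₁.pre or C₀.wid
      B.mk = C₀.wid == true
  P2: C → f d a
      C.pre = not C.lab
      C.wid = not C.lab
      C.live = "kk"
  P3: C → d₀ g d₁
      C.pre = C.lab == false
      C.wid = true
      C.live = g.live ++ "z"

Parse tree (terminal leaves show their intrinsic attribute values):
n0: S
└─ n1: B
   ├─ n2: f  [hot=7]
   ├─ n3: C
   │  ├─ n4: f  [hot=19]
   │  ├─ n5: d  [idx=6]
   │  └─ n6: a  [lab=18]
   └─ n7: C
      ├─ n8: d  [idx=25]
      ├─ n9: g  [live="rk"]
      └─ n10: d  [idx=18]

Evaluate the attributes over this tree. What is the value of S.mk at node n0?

"nx"

1. n1.tag = "wx"  ["wx"]
2. n2.hot = 7  [terminal]
3. n3.lab = true  [f.hot > 6]
4. n4.hot = 19  [terminal]
5. n5.idx = 6  [terminal]
6. n6.lab = 18  [terminal]
7. n3.pre = false  [not C.lab]
8. n3.wid = false  [not C.lab]
9. n3.live = "kk"  ["kk"]
10. n7.lab = false  [C₀.wid == true]
11. n8.idx = 25  [terminal]
12. n9.live = "rk"  [terminal]
13. n10.idx = 18  [terminal]
14. n7.pre = true  [C.lab == false]
15. n7.wid = true  [true]
16. n7.live = "rkz"  [g.live ++ "z"]
17. n1.val = "n"  [if C₀.wid then C₁.live else "n"]
18. n1.key = true  [C₁.pre or C₀.wid]
19. n1.mk = false  [C₀.wid == true]
20. n0.lab = false  [B.key and B.mk]
21. n0.ok = -6  [-6]
22. n0.mk = "nx"  [B.val ++ "x"]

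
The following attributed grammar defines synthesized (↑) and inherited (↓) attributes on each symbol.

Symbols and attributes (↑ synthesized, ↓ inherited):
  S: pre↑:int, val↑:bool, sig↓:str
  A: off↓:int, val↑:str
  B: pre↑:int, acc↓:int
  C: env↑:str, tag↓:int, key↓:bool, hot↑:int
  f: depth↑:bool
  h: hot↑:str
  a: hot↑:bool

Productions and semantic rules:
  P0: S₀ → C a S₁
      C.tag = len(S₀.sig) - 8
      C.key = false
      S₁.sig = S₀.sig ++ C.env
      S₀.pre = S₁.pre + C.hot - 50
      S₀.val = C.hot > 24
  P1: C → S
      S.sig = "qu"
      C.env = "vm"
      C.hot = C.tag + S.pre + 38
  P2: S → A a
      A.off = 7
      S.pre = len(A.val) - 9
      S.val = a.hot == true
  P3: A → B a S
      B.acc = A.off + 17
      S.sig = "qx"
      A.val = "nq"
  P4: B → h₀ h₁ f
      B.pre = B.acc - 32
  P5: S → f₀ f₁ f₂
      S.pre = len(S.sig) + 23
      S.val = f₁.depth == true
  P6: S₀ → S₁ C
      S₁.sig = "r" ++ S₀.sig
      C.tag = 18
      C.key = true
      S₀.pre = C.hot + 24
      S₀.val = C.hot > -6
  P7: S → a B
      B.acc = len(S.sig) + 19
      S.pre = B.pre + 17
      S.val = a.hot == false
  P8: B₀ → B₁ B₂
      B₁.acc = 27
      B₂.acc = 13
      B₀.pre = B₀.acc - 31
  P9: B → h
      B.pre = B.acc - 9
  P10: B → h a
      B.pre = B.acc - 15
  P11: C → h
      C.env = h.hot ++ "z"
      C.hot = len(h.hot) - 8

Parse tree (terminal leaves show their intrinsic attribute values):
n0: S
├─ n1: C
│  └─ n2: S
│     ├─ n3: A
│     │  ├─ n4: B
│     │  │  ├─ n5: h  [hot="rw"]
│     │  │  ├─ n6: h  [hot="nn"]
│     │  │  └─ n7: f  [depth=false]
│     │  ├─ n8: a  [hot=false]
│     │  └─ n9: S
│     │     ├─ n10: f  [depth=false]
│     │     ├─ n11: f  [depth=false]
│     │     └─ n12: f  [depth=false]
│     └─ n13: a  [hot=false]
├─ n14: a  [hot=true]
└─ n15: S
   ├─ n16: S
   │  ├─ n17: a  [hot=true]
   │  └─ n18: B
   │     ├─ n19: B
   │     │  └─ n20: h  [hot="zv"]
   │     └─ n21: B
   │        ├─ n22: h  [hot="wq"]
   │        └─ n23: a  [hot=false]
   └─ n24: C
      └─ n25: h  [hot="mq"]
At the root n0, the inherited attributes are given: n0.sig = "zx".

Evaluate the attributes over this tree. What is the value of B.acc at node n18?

24

1. n0.sig = "zx"  [given at root]
2. n1.tag = -6  [len(S₀.sig) - 8]
3. n1.key = false  [false]
4. n2.sig = "qu"  ["qu"]
5. n3.off = 7  [7]
6. n4.acc = 24  [A.off + 17]
7. n5.hot = "rw"  [terminal]
8. n6.hot = "nn"  [terminal]
9. n7.depth = false  [terminal]
10. n4.pre = -8  [B.acc - 32]
11. n8.hot = false  [terminal]
12. n9.sig = "qx"  ["qx"]
13. n10.depth = false  [terminal]
14. n11.depth = false  [terminal]
15. n12.depth = false  [terminal]
16. n9.pre = 25  [len(S.sig) + 23]
17. n9.val = false  [f₁.depth == true]
18. n3.val = "nq"  ["nq"]
19. n13.hot = false  [terminal]
20. n2.pre = -7  [len(A.val) - 9]
21. n2.val = false  [a.hot == true]
22. n1.env = "vm"  ["vm"]
23. n1.hot = 25  [C.tag + S.pre + 38]
24. n14.hot = true  [terminal]
25. n15.sig = "zxvm"  [S₀.sig ++ C.env]
26. n16.sig = "rzxvm"  ["r" ++ S₀.sig]
27. n17.hot = true  [terminal]
28. n18.acc = 24  [len(S.sig) + 19]
29. n19.acc = 27  [27]
30. n20.hot = "zv"  [terminal]
31. n19.pre = 18  [B.acc - 9]
32. n21.acc = 13  [13]
33. n22.hot = "wq"  [terminal]
34. n23.hot = false  [terminal]
35. n21.pre = -2  [B.acc - 15]
36. n18.pre = -7  [B₀.acc - 31]
37. n16.pre = 10  [B.pre + 17]
38. n16.val = false  [a.hot == false]
39. n24.tag = 18  [18]
40. n24.key = true  [true]
41. n25.hot = "mq"  [terminal]
42. n24.env = "mqz"  [h.hot ++ "z"]
43. n24.hot = -6  [len(h.hot) - 8]
44. n15.pre = 18  [C.hot + 24]
45. n15.val = false  [C.hot > -6]
46. n0.pre = -7  [S₁.pre + C.hot - 50]
47. n0.val = true  [C.hot > 24]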